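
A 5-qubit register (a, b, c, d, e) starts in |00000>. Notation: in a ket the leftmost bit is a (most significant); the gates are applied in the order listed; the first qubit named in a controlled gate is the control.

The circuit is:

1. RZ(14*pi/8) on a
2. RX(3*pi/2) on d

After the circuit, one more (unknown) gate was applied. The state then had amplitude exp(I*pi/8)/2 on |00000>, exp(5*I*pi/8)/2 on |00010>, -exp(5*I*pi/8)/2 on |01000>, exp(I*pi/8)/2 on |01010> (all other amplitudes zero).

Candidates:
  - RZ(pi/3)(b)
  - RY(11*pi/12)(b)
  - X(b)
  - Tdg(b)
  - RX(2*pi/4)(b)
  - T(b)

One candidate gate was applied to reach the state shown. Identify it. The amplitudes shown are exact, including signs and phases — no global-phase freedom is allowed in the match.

It was RX(2*pi/4)(b) that produced the state shown.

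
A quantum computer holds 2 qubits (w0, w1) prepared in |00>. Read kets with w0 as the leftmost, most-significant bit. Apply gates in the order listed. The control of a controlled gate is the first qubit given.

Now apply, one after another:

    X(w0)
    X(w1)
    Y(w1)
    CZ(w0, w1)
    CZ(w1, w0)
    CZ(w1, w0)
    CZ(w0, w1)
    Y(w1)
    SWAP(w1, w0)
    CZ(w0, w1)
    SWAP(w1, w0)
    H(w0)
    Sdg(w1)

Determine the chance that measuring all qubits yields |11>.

A full measurement returns |11> with probability 1/2.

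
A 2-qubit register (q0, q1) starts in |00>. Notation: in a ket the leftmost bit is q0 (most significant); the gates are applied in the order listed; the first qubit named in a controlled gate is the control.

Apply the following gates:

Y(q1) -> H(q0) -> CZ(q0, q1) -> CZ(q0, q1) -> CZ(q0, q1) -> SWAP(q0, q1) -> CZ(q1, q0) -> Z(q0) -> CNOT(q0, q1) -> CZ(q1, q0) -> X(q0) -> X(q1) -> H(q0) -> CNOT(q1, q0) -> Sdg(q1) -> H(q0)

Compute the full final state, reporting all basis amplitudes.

The final amplitudes are sqrt(2)*I/2 on |00>, -sqrt(2)/2 on |01>, 0 on |10>, 0 on |11>.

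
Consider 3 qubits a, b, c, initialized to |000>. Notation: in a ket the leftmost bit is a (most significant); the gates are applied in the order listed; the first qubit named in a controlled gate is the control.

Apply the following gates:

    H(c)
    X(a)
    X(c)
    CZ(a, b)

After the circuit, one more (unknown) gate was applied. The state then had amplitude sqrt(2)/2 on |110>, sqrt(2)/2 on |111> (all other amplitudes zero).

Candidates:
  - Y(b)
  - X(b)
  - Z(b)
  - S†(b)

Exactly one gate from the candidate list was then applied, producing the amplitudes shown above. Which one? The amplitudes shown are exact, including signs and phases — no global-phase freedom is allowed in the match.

The applied gate was X(b).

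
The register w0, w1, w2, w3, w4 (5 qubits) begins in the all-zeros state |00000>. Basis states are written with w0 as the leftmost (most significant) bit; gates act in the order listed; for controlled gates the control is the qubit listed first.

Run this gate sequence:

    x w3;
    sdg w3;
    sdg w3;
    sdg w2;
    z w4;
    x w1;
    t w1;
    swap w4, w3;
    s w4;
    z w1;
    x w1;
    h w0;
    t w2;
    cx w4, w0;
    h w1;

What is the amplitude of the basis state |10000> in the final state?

The amplitude on |10000> is 0.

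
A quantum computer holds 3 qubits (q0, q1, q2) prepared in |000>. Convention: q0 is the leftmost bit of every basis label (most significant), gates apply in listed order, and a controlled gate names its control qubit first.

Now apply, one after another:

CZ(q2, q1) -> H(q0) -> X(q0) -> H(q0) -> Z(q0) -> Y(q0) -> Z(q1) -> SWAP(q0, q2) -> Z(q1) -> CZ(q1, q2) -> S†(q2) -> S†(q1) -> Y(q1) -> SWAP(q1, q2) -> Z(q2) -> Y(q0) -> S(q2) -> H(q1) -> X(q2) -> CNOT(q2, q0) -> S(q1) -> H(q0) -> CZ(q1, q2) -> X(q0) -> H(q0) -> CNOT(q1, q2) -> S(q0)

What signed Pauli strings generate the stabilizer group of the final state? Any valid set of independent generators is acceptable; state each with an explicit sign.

One valid set of independent stabilizer generators is -IXY, -ZII, +IZZ (any independent generating set of the same group is equally correct). Key observation: steps 2-5 multiply out to the identity, so the circuit reduces to the remaining gates.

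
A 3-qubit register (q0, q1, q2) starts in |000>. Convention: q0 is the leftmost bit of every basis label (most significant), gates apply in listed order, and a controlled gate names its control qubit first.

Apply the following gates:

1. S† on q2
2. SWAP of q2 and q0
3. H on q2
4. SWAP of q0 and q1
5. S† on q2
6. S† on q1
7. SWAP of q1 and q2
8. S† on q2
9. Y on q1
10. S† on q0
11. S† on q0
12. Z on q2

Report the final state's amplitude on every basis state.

The final amplitudes are -sqrt(2)/2 on |000>, sqrt(2)*I/2 on |010>, and 0 on every other basis state.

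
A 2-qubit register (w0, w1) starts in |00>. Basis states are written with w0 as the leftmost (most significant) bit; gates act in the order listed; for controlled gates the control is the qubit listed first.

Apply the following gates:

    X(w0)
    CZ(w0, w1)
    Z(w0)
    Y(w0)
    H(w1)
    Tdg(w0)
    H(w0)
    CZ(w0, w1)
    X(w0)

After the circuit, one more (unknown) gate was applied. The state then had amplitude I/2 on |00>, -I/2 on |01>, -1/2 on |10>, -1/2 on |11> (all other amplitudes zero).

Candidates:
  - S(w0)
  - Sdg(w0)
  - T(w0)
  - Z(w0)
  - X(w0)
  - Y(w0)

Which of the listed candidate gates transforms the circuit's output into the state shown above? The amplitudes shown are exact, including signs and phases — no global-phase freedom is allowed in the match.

The unique candidate consistent with the amplitudes is S(w0).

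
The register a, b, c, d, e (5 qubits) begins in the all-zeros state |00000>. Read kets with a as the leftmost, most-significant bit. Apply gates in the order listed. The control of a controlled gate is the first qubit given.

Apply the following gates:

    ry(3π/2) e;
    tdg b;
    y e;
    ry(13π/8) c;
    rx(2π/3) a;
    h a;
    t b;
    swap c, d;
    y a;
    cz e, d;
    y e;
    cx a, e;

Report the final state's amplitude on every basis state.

After the circuit, the state carries amplitude (sqrt(3) - I)*cos(3*pi/16)/4 on |00000>, (-sqrt(3) + I)*cos(3*pi/16)/4 on |00001>, (sqrt(3) - I)*sin(3*pi/16)/4 on |00010>, (sqrt(3) - I)*sin(3*pi/16)/4 on |00011>, -(sqrt(3) + I)*cos(3*pi/16)/4 on |10000>, (sqrt(3) + I)*cos(3*pi/16)/4 on |10001>, (sqrt(3) + I)*sin(3*pi/16)/4 on |10010>, (sqrt(3) + I)*sin(3*pi/16)/4 on |10011>, and 0 on every other basis state.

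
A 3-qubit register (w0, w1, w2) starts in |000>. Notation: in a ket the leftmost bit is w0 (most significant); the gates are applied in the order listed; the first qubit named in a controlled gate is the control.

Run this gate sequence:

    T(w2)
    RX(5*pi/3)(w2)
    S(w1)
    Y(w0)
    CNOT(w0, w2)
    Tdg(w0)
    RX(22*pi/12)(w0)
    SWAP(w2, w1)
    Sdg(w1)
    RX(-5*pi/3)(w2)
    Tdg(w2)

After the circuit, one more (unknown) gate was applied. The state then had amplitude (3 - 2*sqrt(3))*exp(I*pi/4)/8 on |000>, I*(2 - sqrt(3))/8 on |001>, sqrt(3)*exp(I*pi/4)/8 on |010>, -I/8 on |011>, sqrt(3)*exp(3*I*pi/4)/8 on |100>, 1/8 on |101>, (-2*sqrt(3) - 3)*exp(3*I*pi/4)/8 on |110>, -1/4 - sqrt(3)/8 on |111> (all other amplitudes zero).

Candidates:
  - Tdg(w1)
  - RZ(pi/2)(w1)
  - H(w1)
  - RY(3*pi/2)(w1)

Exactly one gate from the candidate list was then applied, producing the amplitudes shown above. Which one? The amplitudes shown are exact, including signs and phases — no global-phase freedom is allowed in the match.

The unique candidate consistent with the amplitudes is H(w1).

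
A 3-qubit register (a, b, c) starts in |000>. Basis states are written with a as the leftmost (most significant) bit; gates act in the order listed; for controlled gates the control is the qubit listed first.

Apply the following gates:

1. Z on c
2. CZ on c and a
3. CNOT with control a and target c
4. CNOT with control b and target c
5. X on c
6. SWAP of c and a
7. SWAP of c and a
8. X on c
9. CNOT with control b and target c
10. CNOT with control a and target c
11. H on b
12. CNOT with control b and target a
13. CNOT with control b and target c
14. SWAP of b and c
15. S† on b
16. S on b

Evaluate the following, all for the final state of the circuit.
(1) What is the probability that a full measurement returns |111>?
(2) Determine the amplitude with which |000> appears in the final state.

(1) Outcome |111> occurs with probability 1/2. Key observation: gates 3-10 undo each other exactly, leaving only the rest of the circuit to track.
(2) The amplitude on |000> is sqrt(2)/2.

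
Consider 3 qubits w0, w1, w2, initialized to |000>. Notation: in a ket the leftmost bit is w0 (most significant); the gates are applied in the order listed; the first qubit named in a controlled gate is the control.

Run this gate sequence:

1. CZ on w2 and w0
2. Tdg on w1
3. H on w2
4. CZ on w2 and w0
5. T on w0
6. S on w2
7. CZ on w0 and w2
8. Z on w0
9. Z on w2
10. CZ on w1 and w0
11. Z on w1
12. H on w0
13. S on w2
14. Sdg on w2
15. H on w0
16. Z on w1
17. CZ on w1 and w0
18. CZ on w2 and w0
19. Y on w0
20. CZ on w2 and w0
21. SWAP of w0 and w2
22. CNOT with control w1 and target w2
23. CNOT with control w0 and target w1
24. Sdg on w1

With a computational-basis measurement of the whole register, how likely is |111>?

A full measurement returns |111> with probability 1/2. Key observation: steps 10-17 multiply out to the identity, so the circuit reduces to the remaining gates.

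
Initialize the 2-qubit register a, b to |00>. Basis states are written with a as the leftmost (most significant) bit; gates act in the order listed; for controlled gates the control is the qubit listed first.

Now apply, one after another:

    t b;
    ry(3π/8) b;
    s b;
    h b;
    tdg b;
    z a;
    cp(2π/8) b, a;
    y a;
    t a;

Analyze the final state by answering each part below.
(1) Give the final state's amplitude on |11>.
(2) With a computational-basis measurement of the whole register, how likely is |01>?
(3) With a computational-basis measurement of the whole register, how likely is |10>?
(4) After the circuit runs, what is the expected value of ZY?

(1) The final state's coefficient on |11> equals sqrt(2)*(sin(3*pi/16) + I*cos(3*pi/16))/2.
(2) Outcome |01> occurs with probability 0.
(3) A full measurement returns |10> with probability 1/2.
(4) The observable ZY averages to sqrt(2)*(sqrt(2 - sqrt(2)) + sqrt(sqrt(2) + 2))/4.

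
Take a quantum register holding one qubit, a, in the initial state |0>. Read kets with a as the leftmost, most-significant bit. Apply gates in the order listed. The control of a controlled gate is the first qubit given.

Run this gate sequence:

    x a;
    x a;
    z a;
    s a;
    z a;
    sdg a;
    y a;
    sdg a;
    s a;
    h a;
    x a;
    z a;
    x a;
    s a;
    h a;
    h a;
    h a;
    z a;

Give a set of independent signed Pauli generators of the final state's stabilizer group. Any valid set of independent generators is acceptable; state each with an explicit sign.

One valid set of independent stabilizer generators is +Y (any independent generating set of the same group is equally correct).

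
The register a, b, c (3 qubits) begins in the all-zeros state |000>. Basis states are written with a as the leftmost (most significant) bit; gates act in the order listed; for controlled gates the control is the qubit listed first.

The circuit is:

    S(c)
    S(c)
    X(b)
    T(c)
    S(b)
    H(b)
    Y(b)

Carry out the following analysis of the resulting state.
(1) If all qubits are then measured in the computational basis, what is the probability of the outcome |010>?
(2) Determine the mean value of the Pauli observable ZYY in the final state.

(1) A full measurement returns |010> with probability 1/2.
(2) The expectation value of ZYY is 0.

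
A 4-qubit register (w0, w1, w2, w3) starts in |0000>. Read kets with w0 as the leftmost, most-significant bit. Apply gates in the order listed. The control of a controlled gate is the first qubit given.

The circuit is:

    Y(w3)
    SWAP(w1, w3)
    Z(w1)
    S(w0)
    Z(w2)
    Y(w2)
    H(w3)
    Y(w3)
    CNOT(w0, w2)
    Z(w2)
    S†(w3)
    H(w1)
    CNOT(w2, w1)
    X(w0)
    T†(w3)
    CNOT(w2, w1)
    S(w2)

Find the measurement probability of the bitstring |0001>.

The probability of measuring |0001> is 0.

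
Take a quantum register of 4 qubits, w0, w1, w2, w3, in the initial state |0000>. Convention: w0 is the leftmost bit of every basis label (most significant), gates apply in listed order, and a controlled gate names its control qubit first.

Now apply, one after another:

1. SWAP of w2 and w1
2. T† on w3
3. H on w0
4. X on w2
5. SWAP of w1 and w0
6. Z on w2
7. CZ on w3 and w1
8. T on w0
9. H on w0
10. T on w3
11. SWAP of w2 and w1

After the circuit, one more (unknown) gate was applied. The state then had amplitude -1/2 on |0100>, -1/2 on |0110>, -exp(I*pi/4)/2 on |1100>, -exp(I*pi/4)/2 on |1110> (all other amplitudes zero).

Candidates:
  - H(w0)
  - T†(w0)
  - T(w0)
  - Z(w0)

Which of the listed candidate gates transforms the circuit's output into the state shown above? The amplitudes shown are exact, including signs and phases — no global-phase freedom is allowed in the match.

The applied gate was T(w0).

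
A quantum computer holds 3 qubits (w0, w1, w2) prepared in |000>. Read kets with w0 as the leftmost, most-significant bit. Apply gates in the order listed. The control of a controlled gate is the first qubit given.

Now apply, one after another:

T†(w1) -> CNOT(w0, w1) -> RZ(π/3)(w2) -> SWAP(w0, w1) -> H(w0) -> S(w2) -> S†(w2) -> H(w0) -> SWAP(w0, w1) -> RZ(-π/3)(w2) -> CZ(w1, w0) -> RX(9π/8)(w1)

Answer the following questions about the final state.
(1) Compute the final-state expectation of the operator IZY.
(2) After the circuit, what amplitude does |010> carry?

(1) In the final state, IZY has expectation 0. Key observation: the block from step 3 through step 10 cancels to the identity and can be dropped.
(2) The final state's coefficient on |010> equals -I*cos(pi/16).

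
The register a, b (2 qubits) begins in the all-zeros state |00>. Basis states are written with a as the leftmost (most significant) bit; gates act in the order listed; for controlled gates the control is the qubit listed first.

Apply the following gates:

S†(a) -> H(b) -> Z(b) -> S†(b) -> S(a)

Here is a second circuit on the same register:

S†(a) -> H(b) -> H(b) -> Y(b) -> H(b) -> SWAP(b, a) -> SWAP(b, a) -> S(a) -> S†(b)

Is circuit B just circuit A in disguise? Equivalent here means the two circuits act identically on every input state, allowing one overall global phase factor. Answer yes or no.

No: there is an input state on which the two circuits produce genuinely different outputs (not merely differing by a phase).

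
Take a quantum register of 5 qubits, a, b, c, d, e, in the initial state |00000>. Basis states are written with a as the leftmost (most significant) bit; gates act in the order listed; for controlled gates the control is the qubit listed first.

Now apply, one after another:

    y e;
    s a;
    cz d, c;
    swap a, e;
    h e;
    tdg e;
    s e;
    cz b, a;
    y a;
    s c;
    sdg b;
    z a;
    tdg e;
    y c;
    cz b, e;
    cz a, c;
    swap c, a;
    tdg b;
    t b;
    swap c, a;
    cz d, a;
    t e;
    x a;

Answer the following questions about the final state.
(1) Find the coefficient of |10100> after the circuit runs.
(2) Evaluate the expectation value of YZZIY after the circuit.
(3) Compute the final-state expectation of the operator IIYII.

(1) The amplitude on |10100> is sqrt(2)*I/2. Key observation: the block from step 17 through step 20 cancels to the identity and can be dropped.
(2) In the final state, YZZIY has expectation 0.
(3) The observable IIYII averages to 0.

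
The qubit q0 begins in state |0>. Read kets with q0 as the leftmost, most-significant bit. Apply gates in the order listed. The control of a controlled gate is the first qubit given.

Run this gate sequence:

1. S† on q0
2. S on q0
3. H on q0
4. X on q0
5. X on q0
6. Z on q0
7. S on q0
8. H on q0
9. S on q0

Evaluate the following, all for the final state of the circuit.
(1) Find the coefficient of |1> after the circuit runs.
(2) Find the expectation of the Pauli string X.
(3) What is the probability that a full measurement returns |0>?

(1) The final state's coefficient on |1> equals -1/2 + I/2.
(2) The observable X averages to -1.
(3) Outcome |0> occurs with probability 1/2.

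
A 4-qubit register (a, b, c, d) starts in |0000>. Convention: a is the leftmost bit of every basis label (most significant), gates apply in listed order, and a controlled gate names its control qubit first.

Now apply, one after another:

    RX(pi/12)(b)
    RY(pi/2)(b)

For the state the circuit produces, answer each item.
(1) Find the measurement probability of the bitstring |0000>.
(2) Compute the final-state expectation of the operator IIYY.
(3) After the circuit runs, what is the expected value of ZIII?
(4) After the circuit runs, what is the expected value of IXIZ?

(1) Outcome |0000> occurs with probability 1/2.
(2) The observable IIYY averages to 0.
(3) The observable ZIII averages to 1.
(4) The expectation value of IXIZ is sqrt(2)/4 + sqrt(6)/4.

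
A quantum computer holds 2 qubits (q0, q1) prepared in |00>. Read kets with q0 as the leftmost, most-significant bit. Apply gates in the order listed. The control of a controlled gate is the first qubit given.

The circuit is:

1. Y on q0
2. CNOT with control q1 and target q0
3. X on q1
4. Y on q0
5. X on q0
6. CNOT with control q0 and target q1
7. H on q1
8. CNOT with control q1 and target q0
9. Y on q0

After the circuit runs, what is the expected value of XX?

The expectation value of XX is -1.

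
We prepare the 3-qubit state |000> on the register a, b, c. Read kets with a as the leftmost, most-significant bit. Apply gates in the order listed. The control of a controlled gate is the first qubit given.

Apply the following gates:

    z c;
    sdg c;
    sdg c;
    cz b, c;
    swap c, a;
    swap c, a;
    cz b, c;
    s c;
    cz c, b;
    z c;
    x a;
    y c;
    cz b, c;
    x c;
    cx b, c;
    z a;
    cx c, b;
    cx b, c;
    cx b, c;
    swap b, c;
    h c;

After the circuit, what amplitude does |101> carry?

The final state's coefficient on |101> equals -sqrt(2)*I/2. Key observation: gates 3-8 undo each other exactly, leaving only the rest of the circuit to track.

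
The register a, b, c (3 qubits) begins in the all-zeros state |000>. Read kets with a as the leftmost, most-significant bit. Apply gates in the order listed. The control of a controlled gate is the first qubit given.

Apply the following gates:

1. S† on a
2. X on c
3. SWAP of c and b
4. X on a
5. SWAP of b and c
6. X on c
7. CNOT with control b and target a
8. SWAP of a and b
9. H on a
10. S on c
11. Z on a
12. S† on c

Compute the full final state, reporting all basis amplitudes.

The resulting statevector has amplitude sqrt(2)/2 on |010>, -sqrt(2)/2 on |110>, and 0 on every other basis state.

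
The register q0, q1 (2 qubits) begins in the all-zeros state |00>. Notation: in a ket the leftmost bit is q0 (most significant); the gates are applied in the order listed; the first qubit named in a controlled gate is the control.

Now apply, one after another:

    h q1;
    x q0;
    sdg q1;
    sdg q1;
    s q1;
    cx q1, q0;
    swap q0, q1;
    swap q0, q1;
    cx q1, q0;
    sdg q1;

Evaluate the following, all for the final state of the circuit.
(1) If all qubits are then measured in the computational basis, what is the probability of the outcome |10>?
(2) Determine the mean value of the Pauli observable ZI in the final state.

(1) Outcome |10> occurs with probability 1/2.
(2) In the final state, ZI has expectation -1.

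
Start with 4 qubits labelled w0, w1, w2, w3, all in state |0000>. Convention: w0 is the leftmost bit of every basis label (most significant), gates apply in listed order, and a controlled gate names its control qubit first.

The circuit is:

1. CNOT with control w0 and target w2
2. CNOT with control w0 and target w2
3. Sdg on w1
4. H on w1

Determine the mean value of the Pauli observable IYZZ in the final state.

The expectation value of IYZZ is 0.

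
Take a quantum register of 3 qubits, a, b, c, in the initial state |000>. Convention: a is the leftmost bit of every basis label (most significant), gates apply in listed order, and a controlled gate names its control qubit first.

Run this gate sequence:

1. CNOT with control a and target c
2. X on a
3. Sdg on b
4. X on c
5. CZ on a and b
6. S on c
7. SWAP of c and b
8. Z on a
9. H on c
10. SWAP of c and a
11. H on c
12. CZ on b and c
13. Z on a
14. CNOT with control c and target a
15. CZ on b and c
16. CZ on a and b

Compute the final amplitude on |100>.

The amplitude on |100> is 0.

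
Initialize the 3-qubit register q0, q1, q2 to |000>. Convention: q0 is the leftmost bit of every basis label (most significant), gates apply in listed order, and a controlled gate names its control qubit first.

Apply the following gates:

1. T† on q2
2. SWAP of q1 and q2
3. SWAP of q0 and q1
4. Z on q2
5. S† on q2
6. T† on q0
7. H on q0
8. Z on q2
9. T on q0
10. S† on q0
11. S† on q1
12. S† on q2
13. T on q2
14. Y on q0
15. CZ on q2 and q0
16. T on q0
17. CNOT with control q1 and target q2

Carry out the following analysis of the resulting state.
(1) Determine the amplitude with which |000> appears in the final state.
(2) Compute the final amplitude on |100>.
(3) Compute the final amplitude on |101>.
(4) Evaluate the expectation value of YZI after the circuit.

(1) The amplitude on |000> is -sqrt(2)*exp(I*pi/4)/2.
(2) The amplitude on |100> is sqrt(2)*exp(3*I*pi/4)/2.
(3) The final state's coefficient on |101> equals 0.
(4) In the final state, YZI has expectation -1.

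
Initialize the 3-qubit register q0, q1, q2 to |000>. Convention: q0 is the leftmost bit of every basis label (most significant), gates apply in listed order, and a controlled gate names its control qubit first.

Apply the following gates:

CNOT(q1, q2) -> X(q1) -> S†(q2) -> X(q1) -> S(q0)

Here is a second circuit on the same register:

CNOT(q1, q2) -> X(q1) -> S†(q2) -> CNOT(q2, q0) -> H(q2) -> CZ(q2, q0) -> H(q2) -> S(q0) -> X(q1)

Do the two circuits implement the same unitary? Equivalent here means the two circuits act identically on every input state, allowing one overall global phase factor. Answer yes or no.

No — the two circuits implement different unitaries, even allowing a global phase.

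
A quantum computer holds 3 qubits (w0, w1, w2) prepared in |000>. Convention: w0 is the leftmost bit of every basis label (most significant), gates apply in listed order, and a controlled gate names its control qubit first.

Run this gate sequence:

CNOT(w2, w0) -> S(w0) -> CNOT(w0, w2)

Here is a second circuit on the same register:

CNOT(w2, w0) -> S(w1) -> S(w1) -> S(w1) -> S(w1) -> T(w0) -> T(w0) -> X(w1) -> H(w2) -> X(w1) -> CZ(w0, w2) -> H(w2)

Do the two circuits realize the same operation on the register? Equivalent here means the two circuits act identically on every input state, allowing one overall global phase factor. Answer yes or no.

Yes, they are equivalent — the unitaries differ by at most a global phase.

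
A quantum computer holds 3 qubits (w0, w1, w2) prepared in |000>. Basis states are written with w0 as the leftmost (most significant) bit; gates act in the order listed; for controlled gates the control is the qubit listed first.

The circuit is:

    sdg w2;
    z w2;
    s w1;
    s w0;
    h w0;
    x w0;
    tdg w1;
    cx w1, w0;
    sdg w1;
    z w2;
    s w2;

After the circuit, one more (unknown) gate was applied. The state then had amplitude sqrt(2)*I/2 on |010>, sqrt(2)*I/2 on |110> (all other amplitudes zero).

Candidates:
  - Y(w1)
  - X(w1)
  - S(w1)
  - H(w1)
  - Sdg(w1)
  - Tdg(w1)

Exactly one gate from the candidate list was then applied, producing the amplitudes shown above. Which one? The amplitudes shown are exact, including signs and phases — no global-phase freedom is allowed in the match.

The unique candidate consistent with the amplitudes is Y(w1).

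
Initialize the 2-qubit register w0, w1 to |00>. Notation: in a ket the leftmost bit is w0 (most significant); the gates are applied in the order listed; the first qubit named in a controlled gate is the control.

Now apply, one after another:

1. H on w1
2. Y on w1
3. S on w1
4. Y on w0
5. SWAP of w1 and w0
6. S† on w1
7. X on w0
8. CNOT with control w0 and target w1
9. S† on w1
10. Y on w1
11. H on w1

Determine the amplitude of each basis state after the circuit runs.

The resulting statevector has amplitude 1/2 on |00>, 1/2 on |01>, 1/2 on |10>, -1/2 on |11>.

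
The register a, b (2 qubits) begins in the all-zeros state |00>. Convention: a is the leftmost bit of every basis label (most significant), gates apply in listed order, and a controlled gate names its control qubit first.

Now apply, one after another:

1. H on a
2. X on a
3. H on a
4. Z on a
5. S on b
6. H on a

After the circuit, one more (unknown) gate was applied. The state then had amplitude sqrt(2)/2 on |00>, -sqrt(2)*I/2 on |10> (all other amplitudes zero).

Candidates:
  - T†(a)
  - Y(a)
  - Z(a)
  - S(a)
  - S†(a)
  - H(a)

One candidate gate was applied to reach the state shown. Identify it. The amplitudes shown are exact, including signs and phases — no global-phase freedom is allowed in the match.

The unique candidate consistent with the amplitudes is S†(a). Key observation: gates 1-4 undo each other exactly, leaving only the rest of the circuit to track.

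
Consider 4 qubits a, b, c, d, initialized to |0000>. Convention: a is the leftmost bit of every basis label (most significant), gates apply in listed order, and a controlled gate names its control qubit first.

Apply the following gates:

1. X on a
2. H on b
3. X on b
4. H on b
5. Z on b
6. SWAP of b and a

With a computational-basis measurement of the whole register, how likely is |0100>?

The probability of measuring |0100> is 1. Key observation: the block from step 2 through step 5 cancels to the identity and can be dropped.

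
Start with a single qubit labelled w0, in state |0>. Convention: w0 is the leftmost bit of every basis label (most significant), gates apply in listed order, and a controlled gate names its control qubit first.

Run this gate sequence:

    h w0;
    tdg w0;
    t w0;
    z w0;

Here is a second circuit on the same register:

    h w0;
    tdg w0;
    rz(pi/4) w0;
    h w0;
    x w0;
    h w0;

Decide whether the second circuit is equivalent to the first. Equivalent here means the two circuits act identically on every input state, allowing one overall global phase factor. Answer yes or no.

Yes — the two circuits implement the same unitary up to a global phase.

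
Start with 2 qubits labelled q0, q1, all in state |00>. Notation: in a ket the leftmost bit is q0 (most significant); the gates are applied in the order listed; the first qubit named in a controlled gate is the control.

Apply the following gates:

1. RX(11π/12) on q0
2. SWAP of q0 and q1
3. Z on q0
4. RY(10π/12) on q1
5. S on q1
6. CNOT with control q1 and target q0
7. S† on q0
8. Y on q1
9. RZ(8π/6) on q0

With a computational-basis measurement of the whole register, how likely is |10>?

The probability of measuring |10> is -3*sqrt(2)/16 - sqrt(6)/16 + 1/2.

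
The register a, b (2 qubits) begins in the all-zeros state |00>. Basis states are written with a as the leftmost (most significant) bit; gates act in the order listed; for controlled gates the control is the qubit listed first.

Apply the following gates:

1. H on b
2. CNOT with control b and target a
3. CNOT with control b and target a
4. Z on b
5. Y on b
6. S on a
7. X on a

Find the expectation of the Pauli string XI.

The observable XI averages to 0.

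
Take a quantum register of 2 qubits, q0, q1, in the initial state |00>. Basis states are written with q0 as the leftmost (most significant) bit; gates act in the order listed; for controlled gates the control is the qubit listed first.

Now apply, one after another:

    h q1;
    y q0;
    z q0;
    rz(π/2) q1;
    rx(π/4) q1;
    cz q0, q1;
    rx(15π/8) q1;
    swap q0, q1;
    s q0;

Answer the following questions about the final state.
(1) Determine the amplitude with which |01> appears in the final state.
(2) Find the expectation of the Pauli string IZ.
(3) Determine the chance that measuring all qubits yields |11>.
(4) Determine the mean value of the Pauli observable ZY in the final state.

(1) The final state's coefficient on |01> equals -sqrt(2)*I*sqrt(1/2 - sqrt(2)/4)*exp(-I*pi/4)*sin(pi/16)/2 + sqrt(2)*sqrt(sqrt(2)/4 + 1/2)*exp(I*pi/4)*sin(pi/16)/2 + sqrt(2)*sqrt(1/2 - sqrt(2)/4)*exp(I*pi/4)*cos(pi/16)/2 + sqrt(2)*I*sqrt(sqrt(2)/4 + 1/2)*exp(-I*pi/4)*cos(pi/16)/2.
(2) The observable IZ averages to -1.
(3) Outcome |11> occurs with probability -sqrt(1/2 - sqrt(2)/4)*sqrt(sqrt(2)/4 + 1/2)*cos(pi/16)**2 - sqrt(2)*sin(pi/16)*cos(pi/16)/2 + sqrt(1/2 - sqrt(2)/4)*sqrt(sqrt(2)/4 + 1/2)*sin(pi/16)**2 + sin(pi/16)**2/2 + cos(pi/16)**2/2.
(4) The expectation value of ZY is 0.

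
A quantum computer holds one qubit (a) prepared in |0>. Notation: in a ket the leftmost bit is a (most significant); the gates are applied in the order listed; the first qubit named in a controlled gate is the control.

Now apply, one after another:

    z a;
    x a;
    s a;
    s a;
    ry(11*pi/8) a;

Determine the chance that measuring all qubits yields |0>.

A full measurement returns |0> with probability sin(5*pi/16)**2.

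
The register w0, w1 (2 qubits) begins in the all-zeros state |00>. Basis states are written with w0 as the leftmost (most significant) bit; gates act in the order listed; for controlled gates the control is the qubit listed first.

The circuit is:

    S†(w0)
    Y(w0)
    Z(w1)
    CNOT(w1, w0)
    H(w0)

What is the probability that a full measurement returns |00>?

The probability of measuring |00> is 1/2.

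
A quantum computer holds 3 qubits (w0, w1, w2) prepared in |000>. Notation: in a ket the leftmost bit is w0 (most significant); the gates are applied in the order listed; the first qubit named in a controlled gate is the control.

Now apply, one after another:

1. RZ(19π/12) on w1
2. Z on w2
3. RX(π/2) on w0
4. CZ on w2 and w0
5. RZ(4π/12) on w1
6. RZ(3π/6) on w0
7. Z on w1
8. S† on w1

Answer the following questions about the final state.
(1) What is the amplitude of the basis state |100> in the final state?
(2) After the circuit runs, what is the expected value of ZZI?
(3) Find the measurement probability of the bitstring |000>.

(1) The final state's coefficient on |100> equals sqrt(2)*exp(19*I*pi/24)/2.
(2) In the final state, ZZI has expectation 0.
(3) The probability of measuring |000> is 1/2.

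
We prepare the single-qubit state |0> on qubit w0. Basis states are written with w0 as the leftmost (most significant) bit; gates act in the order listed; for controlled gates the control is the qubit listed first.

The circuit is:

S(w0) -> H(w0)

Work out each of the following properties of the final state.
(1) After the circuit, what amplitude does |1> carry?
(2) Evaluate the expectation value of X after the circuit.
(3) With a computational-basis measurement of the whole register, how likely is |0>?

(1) |1> carries amplitude sqrt(2)/2 in the final state.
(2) In the final state, X has expectation 1.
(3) The probability of measuring |0> is 1/2.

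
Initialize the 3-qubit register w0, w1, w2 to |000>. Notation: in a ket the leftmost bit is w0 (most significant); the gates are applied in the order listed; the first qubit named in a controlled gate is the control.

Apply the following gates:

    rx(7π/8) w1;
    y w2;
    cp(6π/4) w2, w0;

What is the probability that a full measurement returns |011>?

A full measurement returns |011> with probability sin(7*pi/16)**2.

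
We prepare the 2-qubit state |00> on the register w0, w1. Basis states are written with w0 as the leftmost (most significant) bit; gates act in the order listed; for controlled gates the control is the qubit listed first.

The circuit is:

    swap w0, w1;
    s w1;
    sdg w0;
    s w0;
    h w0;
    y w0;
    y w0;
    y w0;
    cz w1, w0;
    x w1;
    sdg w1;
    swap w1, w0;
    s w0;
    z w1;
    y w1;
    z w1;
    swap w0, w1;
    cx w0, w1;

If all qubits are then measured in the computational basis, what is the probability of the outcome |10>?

Outcome |10> occurs with probability 1/2.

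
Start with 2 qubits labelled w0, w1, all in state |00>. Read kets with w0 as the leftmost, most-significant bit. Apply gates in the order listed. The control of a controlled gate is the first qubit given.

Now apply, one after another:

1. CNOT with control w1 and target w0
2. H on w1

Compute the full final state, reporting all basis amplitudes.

The resulting statevector has amplitude sqrt(2)/2 on |00>, sqrt(2)/2 on |01>, 0 on |10>, 0 on |11>.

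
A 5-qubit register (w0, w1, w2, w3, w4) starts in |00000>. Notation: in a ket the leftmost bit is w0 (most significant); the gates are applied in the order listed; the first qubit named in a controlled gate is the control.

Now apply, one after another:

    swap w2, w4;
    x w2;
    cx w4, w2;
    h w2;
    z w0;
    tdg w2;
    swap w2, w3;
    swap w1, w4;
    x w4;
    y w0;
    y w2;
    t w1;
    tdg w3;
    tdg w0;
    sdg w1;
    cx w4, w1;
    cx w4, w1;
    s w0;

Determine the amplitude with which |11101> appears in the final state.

The final state's coefficient on |11101> equals 0.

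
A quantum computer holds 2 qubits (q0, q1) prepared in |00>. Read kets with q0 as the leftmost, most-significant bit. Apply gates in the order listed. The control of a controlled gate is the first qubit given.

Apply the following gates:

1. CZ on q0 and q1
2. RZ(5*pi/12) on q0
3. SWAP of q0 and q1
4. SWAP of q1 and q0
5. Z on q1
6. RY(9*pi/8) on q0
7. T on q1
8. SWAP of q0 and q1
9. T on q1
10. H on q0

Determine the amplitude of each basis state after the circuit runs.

The final amplitudes are sqrt(2)*exp(19*I*pi/24)*sin(pi/16)/2 on |00>, sqrt(2)*exp(I*pi/24)*cos(pi/16)/2 on |01>, sqrt(2)*exp(19*I*pi/24)*sin(pi/16)/2 on |10>, sqrt(2)*exp(I*pi/24)*cos(pi/16)/2 on |11>.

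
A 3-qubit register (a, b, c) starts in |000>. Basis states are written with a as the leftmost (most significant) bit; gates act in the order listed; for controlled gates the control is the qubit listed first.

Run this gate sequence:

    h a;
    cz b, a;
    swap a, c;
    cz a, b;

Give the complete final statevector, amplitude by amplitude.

After the circuit, the state carries amplitude sqrt(2)/2 on |000>, sqrt(2)/2 on |001>, and 0 on every other basis state.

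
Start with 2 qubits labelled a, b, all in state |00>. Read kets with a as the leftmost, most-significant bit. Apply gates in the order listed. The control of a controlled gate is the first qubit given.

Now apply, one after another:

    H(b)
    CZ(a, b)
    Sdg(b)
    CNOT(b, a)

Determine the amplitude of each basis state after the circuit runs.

The final amplitudes are sqrt(2)/2 on |00>, 0 on |01>, 0 on |10>, -sqrt(2)*I/2 on |11>.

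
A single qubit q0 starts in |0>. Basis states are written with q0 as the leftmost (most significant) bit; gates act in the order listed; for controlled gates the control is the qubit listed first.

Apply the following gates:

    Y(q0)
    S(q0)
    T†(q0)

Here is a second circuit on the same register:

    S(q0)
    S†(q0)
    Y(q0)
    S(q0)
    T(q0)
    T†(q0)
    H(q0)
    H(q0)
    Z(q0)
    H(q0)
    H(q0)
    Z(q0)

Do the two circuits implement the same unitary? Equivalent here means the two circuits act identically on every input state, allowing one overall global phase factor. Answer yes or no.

No — the two circuits implement different unitaries, even allowing a global phase.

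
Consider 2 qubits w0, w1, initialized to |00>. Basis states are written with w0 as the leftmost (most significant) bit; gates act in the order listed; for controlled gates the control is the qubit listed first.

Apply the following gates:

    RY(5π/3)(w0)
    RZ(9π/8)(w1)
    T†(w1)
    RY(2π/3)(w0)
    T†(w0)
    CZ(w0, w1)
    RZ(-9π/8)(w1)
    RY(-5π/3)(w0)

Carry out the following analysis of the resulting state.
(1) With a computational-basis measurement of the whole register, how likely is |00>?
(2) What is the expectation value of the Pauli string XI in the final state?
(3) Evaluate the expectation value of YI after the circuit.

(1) The probability of measuring |00> is 5/8 - 3*sqrt(2)/16.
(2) The observable XI averages to sqrt(3)*(sqrt(2) + 2)/8.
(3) The expectation value of YI is -sqrt(6)/4.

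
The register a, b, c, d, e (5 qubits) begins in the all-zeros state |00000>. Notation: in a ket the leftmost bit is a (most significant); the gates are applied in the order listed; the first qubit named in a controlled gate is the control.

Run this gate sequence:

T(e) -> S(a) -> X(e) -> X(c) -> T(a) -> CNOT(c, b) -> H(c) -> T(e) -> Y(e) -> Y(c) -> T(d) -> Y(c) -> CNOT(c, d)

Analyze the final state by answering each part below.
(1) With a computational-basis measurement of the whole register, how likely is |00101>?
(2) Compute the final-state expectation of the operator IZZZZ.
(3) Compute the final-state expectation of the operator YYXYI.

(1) Outcome |00101> occurs with probability 0.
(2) The observable IZZZZ averages to -1.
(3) The observable YYXYI averages to 0.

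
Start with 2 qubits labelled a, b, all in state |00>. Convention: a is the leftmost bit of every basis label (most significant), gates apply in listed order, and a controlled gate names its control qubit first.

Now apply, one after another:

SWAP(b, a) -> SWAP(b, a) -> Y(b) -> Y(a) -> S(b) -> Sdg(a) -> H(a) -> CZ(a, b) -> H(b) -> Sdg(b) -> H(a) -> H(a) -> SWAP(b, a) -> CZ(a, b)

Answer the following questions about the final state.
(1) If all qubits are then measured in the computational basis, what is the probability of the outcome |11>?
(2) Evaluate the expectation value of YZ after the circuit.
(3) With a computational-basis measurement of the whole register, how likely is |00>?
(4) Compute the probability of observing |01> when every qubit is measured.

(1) The probability of measuring |11> is 1/4.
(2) The observable YZ averages to 1.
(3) A full measurement returns |00> with probability 1/4.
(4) Outcome |01> occurs with probability 1/4.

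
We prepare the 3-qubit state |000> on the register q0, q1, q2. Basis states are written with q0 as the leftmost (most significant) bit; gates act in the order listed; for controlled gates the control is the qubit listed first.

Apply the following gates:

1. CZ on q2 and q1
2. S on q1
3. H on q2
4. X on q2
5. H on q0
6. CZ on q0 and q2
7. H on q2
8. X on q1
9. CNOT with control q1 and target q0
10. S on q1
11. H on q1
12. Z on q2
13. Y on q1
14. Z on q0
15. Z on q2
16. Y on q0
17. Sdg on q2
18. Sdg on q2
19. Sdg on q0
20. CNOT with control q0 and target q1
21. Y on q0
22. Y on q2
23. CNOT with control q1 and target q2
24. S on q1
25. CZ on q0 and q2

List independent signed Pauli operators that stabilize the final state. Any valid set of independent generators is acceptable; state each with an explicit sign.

One valid set of independent stabilizer generators is +XIY, +IXY, +ZZZ (any independent generating set of the same group is equally correct).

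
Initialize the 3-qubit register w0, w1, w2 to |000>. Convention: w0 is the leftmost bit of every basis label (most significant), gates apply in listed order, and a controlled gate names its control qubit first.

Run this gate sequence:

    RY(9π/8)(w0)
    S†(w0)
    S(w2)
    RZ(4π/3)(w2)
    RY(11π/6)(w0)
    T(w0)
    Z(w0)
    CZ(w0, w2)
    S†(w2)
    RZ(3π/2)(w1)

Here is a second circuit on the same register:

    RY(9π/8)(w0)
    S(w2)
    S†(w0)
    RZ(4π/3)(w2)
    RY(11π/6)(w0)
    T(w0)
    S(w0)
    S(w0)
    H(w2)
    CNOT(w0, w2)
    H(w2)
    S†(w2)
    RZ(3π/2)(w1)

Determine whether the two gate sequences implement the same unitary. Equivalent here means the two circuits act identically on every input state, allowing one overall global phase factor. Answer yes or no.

Yes, they are equivalent — the unitaries differ by at most a global phase.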